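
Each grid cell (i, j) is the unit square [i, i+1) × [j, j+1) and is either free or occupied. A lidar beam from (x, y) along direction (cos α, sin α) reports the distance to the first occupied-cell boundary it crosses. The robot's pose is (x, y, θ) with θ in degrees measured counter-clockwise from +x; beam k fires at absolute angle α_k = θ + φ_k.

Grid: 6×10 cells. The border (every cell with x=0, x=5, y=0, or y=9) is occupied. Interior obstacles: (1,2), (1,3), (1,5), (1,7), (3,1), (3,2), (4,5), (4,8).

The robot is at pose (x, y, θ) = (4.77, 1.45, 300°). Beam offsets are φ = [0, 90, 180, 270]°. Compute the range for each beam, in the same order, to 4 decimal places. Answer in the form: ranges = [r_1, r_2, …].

ranges = [0.4600, 0.2656, 1.5400, 0.8891]

beam 1: φ=0°, α=300°
  direction (0.5000, -0.8660); cell (4,1); t to first gridline: x 0.4600, y 0.5196 (then +2.0000 / +1.1547)
    (5,1) via x @ 0.4600  # hit
  → r_1 = 0.4600
beam 2: φ=90°, α=30°
  direction (0.8660, 0.5000); cell (4,1); t to first gridline: x 0.2656, y 1.1000 (then +1.1547 / +2.0000)
    (5,1) via x @ 0.2656  # hit
  → r_2 = 0.2656
beam 3: φ=180°, α=120°
  direction (-0.5000, 0.8660); cell (4,1); t to first gridline: x 1.5400, y 0.6351 (then +2.0000 / +1.1547)
    (4,2) via y @ 0.6351
    (3,2) via x @ 1.5400  # hit
  → r_3 = 1.5400
beam 4: φ=270°, α=210°
  direction (-0.8660, -0.5000); cell (4,1); t to first gridline: x 0.8891, y 0.9000 (then +1.1547 / +2.0000)
    (3,1) via x @ 0.8891  # hit
  → r_4 = 0.8891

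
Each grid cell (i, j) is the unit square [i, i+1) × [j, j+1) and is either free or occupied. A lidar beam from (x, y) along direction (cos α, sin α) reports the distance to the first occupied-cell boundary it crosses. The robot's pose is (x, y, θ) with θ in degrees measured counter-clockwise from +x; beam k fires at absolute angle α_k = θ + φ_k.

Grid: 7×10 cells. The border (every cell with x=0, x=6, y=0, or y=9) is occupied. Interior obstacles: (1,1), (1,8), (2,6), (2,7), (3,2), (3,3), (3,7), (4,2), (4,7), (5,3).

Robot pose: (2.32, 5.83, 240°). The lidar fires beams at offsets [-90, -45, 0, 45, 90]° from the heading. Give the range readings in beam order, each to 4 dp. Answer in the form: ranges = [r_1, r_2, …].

beam 1: φ=-90°, α=150°
  direction (-0.8660, 0.5000); cell (2,5); t to first gridline: x 0.3695, y 0.3400 (then +1.1547 / +2.0000)
    (2,6) via y @ 0.3400  # hit
  → r_1 = 0.3400
beam 2: φ=-45°, α=195°
  direction (-0.9659, -0.2588); cell (2,5); t to first gridline: x 0.3313, y 3.2069 (then +1.0353 / +3.8637)
    (1,5) via x @ 0.3313
    (0,5) via x @ 1.3666  # hit
  → r_2 = 1.3666
beam 3: φ=0°, α=240°
  direction (-0.5000, -0.8660); cell (2,5); t to first gridline: x 0.6400, y 0.9584 (then +2.0000 / +1.1547)
    (1,5) via x @ 0.6400
    (1,4) via y @ 0.9584
    (1,3) via y @ 2.1131
    (0,3) via x @ 2.6400  # hit
  → r_3 = 2.6400
beam 4: φ=45°, α=285°
  direction (0.2588, -0.9659); cell (2,5); t to first gridline: x 2.6273, y 0.8593 (then +3.8637 / +1.0353)
    (2,4) via y @ 0.8593
    (2,3) via y @ 1.8946
    (3,3) via x @ 2.6273  # hit
  → r_4 = 2.6273
beam 5: φ=90°, α=330°
  direction (0.8660, -0.5000); cell (2,5); t to first gridline: x 0.7852, y 1.6600 (then +1.1547 / +2.0000)
    (3,5) via x @ 0.7852
    (3,4) via y @ 1.6600
    (4,4) via x @ 1.9399
    (5,4) via x @ 3.0946
    (5,3) via y @ 3.6600  # hit
  → r_5 = 3.6600

ranges = [0.3400, 1.3666, 2.6400, 2.6273, 3.6600]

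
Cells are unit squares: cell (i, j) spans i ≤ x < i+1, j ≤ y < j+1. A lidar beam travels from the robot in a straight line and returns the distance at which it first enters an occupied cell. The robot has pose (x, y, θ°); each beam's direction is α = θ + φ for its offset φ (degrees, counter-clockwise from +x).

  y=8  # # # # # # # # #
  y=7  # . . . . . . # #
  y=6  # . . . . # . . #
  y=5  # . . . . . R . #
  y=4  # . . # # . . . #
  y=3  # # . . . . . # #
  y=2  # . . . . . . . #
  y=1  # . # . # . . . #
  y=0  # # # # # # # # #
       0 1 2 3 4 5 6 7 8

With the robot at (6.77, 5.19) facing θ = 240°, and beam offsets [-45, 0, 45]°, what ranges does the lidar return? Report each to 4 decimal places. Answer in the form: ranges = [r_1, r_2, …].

beam 1: φ=-45°, α=195°
  dir = (cos 195°, sin 195°) = (-0.9659, -0.2588); from cell (6,5)
  next x-line at t=0.7972, next y-line at t=0.7341; Δt_x=1.0353, Δt_y=3.8637
    y: enter (6,4) at t=0.7341
    x: enter (5,4) at t=0.7972
    x: enter (4,4) at t=1.8324 ← occupied
  → r_1 = 1.8324
beam 2: φ=0°, α=240°
  dir = (cos 240°, sin 240°) = (-0.5000, -0.8660); from cell (6,5)
  next x-line at t=1.5400, next y-line at t=0.2194; Δt_x=2.0000, Δt_y=1.1547
    y: enter (6,4) at t=0.2194
    y: enter (6,3) at t=1.3741
    x: enter (5,3) at t=1.5400
    y: enter (5,2) at t=2.5288
    x: enter (4,2) at t=3.5400
    y: enter (4,1) at t=3.6835 ← occupied
  → r_2 = 3.6835
beam 3: φ=45°, α=285°
  dir = (cos 285°, sin 285°) = (0.2588, -0.9659); from cell (6,5)
  next x-line at t=0.8887, next y-line at t=0.1967; Δt_x=3.8637, Δt_y=1.0353
    y: enter (6,4) at t=0.1967
    x: enter (7,4) at t=0.8887
    y: enter (7,3) at t=1.2320 ← occupied
  → r_3 = 1.2320

ranges = [1.8324, 3.6835, 1.2320]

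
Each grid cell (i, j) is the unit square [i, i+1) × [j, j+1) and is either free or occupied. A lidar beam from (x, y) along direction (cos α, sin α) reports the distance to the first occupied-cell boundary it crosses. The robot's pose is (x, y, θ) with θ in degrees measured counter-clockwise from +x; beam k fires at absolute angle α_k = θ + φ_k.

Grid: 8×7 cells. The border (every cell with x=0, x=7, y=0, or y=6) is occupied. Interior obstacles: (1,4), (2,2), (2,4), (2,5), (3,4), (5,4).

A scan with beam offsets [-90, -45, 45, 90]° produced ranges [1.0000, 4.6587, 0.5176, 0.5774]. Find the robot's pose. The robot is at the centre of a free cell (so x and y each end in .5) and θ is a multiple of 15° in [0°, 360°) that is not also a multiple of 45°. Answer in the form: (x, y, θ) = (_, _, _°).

(x, y, θ) = (6.5, 5.5, 300°)

The pose lattice has 24·16 = 384 candidates. Test each by forward raycasting.
  (2.5, 1.5, 195°): beam 1 = 0.5176 ≠ 1.0000 ✗
  (4.5, 4.5, 285°): beam 1 = 0.5176 ≠ 1.0000 ✗
  (2.5, 3.5, 60°): beam 1 = 5.0000 ≠ 1.0000 ✗
  (6.5, 3.5, 285°): beam 1 = 3.6235 ≠ 1.0000 ✗
  (3.5, 3.5, 105°): beam 1 = 1.9319 ≠ 1.0000 ✗
  …
  (6.5, 5.5, 300°): r_1=1.0000, r_2=4.6587, r_3=0.5176, r_4=0.5774 — all match ✓
No second candidate reproduces the full scan.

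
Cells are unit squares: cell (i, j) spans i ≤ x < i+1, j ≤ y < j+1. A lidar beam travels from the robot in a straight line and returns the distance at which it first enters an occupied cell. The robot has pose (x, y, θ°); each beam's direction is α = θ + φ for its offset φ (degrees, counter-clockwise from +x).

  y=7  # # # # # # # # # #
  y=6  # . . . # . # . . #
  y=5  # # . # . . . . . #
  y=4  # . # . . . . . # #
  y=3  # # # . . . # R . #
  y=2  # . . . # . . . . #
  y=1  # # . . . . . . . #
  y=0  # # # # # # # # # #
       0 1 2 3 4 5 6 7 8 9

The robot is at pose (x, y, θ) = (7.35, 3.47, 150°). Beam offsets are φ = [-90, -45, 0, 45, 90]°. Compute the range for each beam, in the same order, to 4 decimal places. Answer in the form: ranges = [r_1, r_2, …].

ranges = [1.3000, 2.6192, 0.4041, 0.3623, 2.8521]

beam 1: φ=-90°, α=60°
  cosα=0.5000 sinα=0.8660 | (7,3) | tMaxX 1.3000 tMaxY 0.6120 | tΔX 2.0000 tΔY 1.1547
    t=0.6120 [y] (7,4)
    t=1.3000 [x] (8,4) — stop
  → r_1 = 1.3000
beam 2: φ=-45°, α=105°
  cosα=-0.2588 sinα=0.9659 | (7,3) | tMaxX 1.3523 tMaxY 0.5487 | tΔX 3.8637 tΔY 1.0353
    t=0.5487 [y] (7,4)
    t=1.3523 [x] (6,4)
    t=1.5840 [y] (6,5)
    t=2.6192 [y] (6,6) — stop
  → r_2 = 2.6192
beam 3: φ=0°, α=150°
  cosα=-0.8660 sinα=0.5000 | (7,3) | tMaxX 0.4041 tMaxY 1.0600 | tΔX 1.1547 tΔY 2.0000
    t=0.4041 [x] (6,3) — stop
  → r_3 = 0.4041
beam 4: φ=45°, α=195°
  cosα=-0.9659 sinα=-0.2588 | (7,3) | tMaxX 0.3623 tMaxY 1.8159 | tΔX 1.0353 tΔY 3.8637
    t=0.3623 [x] (6,3) — stop
  → r_4 = 0.3623
beam 5: φ=90°, α=240°
  cosα=-0.5000 sinα=-0.8660 | (7,3) | tMaxX 0.7000 tMaxY 0.5427 | tΔX 2.0000 tΔY 1.1547
    t=0.5427 [y] (7,2)
    t=0.7000 [x] (6,2)
    t=1.6974 [y] (6,1)
    t=2.7000 [x] (5,1)
    t=2.8521 [y] (5,0) — stop
  → r_5 = 2.8521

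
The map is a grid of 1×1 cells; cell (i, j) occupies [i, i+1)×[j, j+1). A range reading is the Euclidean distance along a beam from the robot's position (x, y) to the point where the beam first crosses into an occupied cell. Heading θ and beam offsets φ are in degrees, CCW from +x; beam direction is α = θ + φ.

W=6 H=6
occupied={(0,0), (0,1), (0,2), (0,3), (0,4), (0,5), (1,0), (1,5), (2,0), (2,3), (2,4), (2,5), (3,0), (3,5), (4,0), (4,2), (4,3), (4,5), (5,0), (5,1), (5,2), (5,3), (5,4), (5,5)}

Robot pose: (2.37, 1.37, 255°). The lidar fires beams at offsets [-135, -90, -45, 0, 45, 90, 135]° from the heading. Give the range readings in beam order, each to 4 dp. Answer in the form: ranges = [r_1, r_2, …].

beam 1: φ=-135°, α=120°
  direction (-0.5000, 0.8660); cell (2,1); t to first gridline: x 0.7400, y 0.7275 (then +2.0000 / +1.1547)
    (2,2) via y @ 0.7275
    (1,2) via x @ 0.7400
    (1,3) via y @ 1.8822
    (0,3) via x @ 2.7400  # hit
  → r_1 = 2.7400
beam 2: φ=-90°, α=165°
  direction (-0.9659, 0.2588); cell (2,1); t to first gridline: x 0.3831, y 2.4341 (then +1.0353 / +3.8637)
    (1,1) via x @ 0.3831
    (0,1) via x @ 1.4183  # hit
  → r_2 = 1.4183
beam 3: φ=-45°, α=210°
  direction (-0.8660, -0.5000); cell (2,1); t to first gridline: x 0.4272, y 0.7400 (then +1.1547 / +2.0000)
    (1,1) via x @ 0.4272
    (1,0) via y @ 0.7400  # hit
  → r_3 = 0.7400
beam 4: φ=0°, α=255°
  direction (-0.2588, -0.9659); cell (2,1); t to first gridline: x 1.4296, y 0.3831 (then +3.8637 / +1.0353)
    (2,0) via y @ 0.3831  # hit
  → r_4 = 0.3831
beam 5: φ=45°, α=300°
  direction (0.5000, -0.8660); cell (2,1); t to first gridline: x 1.2600, y 0.4272 (then +2.0000 / +1.1547)
    (2,0) via y @ 0.4272  # hit
  → r_5 = 0.4272
beam 6: φ=90°, α=345°
  direction (0.9659, -0.2588); cell (2,1); t to first gridline: x 0.6522, y 1.4296 (then +1.0353 / +3.8637)
    (3,1) via x @ 0.6522
    (3,0) via y @ 1.4296  # hit
  → r_6 = 1.4296
beam 7: φ=135°, α=30°
  direction (0.8660, 0.5000); cell (2,1); t to first gridline: x 0.7275, y 1.2600 (then +1.1547 / +2.0000)
    (3,1) via x @ 0.7275
    (3,2) via y @ 1.2600
    (4,2) via x @ 1.8822  # hit
  → r_7 = 1.8822

ranges = [2.7400, 1.4183, 0.7400, 0.3831, 0.4272, 1.4296, 1.8822]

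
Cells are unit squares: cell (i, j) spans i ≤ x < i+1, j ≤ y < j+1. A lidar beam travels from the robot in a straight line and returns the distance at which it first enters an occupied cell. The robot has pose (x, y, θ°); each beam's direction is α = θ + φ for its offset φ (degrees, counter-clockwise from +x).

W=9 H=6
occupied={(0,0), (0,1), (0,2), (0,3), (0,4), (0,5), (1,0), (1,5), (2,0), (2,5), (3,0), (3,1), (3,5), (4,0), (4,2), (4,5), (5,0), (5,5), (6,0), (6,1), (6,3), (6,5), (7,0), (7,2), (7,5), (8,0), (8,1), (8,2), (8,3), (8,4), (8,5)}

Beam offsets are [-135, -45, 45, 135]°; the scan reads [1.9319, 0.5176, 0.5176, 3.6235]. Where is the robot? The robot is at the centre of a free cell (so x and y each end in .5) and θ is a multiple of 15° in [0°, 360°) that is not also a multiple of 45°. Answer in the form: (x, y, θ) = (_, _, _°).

The pose lattice has 23·16 = 368 candidates. Test each by forward raycasting.
  (1.5, 4.5, 330°): beam 1 = 0.5176 ≠ 1.9319 ✗
  (6.5, 4.5, 120°): beam 1 = 1.5529 ≠ 1.9319 ✗
  (6.5, 2.5, 330°): beam 1 = 1.5529 ≠ 1.9319 ✗
  …
  (1.5, 4.5, 150°): r_1=1.9319, r_2=0.5176, r_3=0.5176, r_4=3.6235 — all match ✓
Unique over the lattice → pose = (1.5, 4.5, 150°).

(x, y, θ) = (1.5, 4.5, 150°)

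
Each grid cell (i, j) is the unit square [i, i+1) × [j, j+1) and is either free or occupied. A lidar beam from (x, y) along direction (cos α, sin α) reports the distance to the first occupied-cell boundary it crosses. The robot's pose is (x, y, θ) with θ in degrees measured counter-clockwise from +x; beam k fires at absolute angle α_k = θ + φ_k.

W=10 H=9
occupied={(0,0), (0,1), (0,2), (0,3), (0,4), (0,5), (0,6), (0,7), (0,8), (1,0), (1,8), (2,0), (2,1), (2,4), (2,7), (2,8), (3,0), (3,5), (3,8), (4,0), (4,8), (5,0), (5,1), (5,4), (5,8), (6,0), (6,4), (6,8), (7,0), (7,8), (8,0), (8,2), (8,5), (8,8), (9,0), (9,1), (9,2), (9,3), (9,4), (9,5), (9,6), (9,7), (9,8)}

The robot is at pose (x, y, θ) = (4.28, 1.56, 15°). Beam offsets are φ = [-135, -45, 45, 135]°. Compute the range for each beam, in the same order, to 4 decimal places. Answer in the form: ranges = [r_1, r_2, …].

beam 1: φ=-135°, α=240°
  cosα=-0.5000 sinα=-0.8660 | (4,1) | tMaxX 0.5600 tMaxY 0.6466 | tΔX 2.0000 tΔY 1.1547
    t=0.5600 [x] (3,1)
    t=0.6466 [y] (3,0) — stop
  → r_1 = 0.6466
beam 2: φ=-45°, α=330°
  cosα=0.8660 sinα=-0.5000 | (4,1) | tMaxX 0.8314 tMaxY 1.1200 | tΔX 1.1547 tΔY 2.0000
    t=0.8314 [x] (5,1) — stop
  → r_2 = 0.8314
beam 3: φ=45°, α=60°
  cosα=0.5000 sinα=0.8660 | (4,1) | tMaxX 1.4400 tMaxY 0.5081 | tΔX 2.0000 tΔY 1.1547
    t=0.5081 [y] (4,2)
    t=1.4400 [x] (5,2)
    t=1.6628 [y] (5,3)
    t=2.8175 [y] (5,4) — stop
  → r_3 = 2.8175
beam 4: φ=135°, α=150°
  cosα=-0.8660 sinα=0.5000 | (4,1) | tMaxX 0.3233 tMaxY 0.8800 | tΔX 1.1547 tΔY 2.0000
    t=0.3233 [x] (3,1)
    t=0.8800 [y] (3,2)
    t=1.4780 [x] (2,2)
    t=2.6327 [x] (1,2)
    t=2.8800 [y] (1,3)
    t=3.7874 [x] (0,3) — stop
  → r_4 = 3.7874

ranges = [0.6466, 0.8314, 2.8175, 3.7874]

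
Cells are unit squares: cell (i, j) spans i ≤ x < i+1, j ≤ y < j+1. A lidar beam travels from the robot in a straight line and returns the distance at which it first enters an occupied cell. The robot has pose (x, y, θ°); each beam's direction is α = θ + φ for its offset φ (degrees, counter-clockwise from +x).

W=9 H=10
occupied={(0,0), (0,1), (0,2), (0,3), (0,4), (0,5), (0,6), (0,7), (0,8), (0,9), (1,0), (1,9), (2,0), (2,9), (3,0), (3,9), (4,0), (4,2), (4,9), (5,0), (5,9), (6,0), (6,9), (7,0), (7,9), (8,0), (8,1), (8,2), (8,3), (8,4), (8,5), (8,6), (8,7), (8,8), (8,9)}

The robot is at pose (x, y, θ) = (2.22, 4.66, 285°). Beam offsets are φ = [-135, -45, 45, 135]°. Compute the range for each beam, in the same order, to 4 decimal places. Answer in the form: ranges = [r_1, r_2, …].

beam 1: φ=-135°, α=150°
  cosα=-0.8660 sinα=0.5000 | (2,4) | tMaxX 0.2540 tMaxY 0.6800 | tΔX 1.1547 tΔY 2.0000
    t=0.2540 [x] (1,4)
    t=0.6800 [y] (1,5)
    t=1.4087 [x] (0,5) — stop
  → r_1 = 1.4087
beam 2: φ=-45°, α=240°
  cosα=-0.5000 sinα=-0.8660 | (2,4) | tMaxX 0.4400 tMaxY 0.7621 | tΔX 2.0000 tΔY 1.1547
    t=0.4400 [x] (1,4)
    t=0.7621 [y] (1,3)
    t=1.9168 [y] (1,2)
    t=2.4400 [x] (0,2) — stop
  → r_2 = 2.4400
beam 3: φ=45°, α=330°
  cosα=0.8660 sinα=-0.5000 | (2,4) | tMaxX 0.9007 tMaxY 1.3200 | tΔX 1.1547 tΔY 2.0000
    t=0.9007 [x] (3,4)
    t=1.3200 [y] (3,3)
    t=2.0554 [x] (4,3)
    t=3.2101 [x] (5,3)
    t=3.3200 [y] (5,2)
    t=4.3648 [x] (6,2)
    t=5.3200 [y] (6,1)
    t=5.5195 [x] (7,1)
    t=6.6742 [x] (8,1) — stop
  → r_3 = 6.6742
beam 4: φ=135°, α=60°
  cosα=0.5000 sinα=0.8660 | (2,4) | tMaxX 1.5600 tMaxY 0.3926 | tΔX 2.0000 tΔY 1.1547
    t=0.3926 [y] (2,5)
    t=1.5473 [y] (2,6)
    t=1.5600 [x] (3,6)
    t=2.7020 [y] (3,7)
    t=3.5600 [x] (4,7)
    t=3.8567 [y] (4,8)
    t=5.0114 [y] (4,9) — stop
  → r_4 = 5.0114

ranges = [1.4087, 2.4400, 6.6742, 5.0114]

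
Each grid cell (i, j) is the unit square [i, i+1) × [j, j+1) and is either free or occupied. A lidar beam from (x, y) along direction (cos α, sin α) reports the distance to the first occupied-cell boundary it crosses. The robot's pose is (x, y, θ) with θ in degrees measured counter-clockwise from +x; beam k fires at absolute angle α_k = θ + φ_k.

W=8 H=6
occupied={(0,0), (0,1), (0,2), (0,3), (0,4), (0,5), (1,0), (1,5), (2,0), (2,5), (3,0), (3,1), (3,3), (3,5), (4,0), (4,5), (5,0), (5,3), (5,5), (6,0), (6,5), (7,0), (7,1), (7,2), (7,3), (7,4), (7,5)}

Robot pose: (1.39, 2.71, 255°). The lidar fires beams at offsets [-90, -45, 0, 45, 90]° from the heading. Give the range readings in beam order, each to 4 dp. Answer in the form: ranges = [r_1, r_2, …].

beam 1: φ=-90°, α=165°
  direction (-0.9659, 0.2588); cell (1,2); t to first gridline: x 0.4038, y 1.1205 (then +1.0353 / +3.8637)
    (0,2) via x @ 0.4038  # hit
  → r_1 = 0.4038
beam 2: φ=-45°, α=210°
  direction (-0.8660, -0.5000); cell (1,2); t to first gridline: x 0.4503, y 1.4200 (then +1.1547 / +2.0000)
    (0,2) via x @ 0.4503  # hit
  → r_2 = 0.4503
beam 3: φ=0°, α=255°
  direction (-0.2588, -0.9659); cell (1,2); t to first gridline: x 1.5068, y 0.7350 (then +3.8637 / +1.0353)
    (1,1) via y @ 0.7350
    (0,1) via x @ 1.5068  # hit
  → r_3 = 1.5068
beam 4: φ=45°, α=300°
  direction (0.5000, -0.8660); cell (1,2); t to first gridline: x 1.2200, y 0.8198 (then +2.0000 / +1.1547)
    (1,1) via y @ 0.8198
    (2,1) via x @ 1.2200
    (2,0) via y @ 1.9745  # hit
  → r_4 = 1.9745
beam 5: φ=90°, α=345°
  direction (0.9659, -0.2588); cell (1,2); t to first gridline: x 0.6315, y 2.7432 (then +1.0353 / +3.8637)
    (2,2) via x @ 0.6315
    (3,2) via x @ 1.6668
    (4,2) via x @ 2.7021
    (4,1) via y @ 2.7432
    (5,1) via x @ 3.7373
    (6,1) via x @ 4.7726
    (7,1) via x @ 5.8079  # hit
  → r_5 = 5.8079

ranges = [0.4038, 0.4503, 1.5068, 1.9745, 5.8079]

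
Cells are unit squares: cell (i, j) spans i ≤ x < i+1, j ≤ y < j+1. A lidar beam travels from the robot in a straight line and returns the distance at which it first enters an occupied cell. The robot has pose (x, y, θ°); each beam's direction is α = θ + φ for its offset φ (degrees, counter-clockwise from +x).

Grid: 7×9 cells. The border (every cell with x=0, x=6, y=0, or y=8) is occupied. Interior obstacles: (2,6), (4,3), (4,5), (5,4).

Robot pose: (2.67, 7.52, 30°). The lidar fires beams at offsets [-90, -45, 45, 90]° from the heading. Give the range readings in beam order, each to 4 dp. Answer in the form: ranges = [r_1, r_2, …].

beam 1: φ=-90°, α=300°
  cosα=0.5000 sinα=-0.8660 | (2,7) | tMaxX 0.6600 tMaxY 0.6004 | tΔX 2.0000 tΔY 1.1547
    t=0.6004 [y] (2,6) — stop
  → r_1 = 0.6004
beam 2: φ=-45°, α=345°
  cosα=0.9659 sinα=-0.2588 | (2,7) | tMaxX 0.3416 tMaxY 2.0091 | tΔX 1.0353 tΔY 3.8637
    t=0.3416 [x] (3,7)
    t=1.3769 [x] (4,7)
    t=2.0091 [y] (4,6)
    t=2.4122 [x] (5,6)
    t=3.4475 [x] (6,6) — stop
  → r_2 = 3.4475
beam 3: φ=45°, α=75°
  cosα=0.2588 sinα=0.9659 | (2,7) | tMaxX 1.2750 tMaxY 0.4969 | tΔX 3.8637 tΔY 1.0353
    t=0.4969 [y] (2,8) — stop
  → r_3 = 0.4969
beam 4: φ=90°, α=120°
  cosα=-0.5000 sinα=0.8660 | (2,7) | tMaxX 1.3400 tMaxY 0.5543 | tΔX 2.0000 tΔY 1.1547
    t=0.5543 [y] (2,8) — stop
  → r_4 = 0.5543

ranges = [0.6004, 3.4475, 0.4969, 0.5543]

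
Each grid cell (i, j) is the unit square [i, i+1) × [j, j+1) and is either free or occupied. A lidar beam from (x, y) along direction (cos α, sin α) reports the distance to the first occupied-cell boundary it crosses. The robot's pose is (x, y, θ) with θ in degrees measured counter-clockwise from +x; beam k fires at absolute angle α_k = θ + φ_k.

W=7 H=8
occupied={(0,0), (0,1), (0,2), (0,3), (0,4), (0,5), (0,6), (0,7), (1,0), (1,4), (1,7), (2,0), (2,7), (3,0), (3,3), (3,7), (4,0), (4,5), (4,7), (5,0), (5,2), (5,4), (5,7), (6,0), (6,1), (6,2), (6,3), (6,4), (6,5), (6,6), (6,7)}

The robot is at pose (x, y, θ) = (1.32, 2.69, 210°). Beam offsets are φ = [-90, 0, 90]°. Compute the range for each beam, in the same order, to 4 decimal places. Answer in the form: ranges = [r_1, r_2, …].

ranges = [0.6400, 0.3695, 1.9514]

beam 1: φ=-90°, α=120°
  dir = (cos 120°, sin 120°) = (-0.5000, 0.8660); from cell (1,2)
  next x-line at t=0.6400, next y-line at t=0.3580; Δt_x=2.0000, Δt_y=1.1547
    y: enter (1,3) at t=0.3580
    x: enter (0,3) at t=0.6400 ← occupied
  → r_1 = 0.6400
beam 2: φ=0°, α=210°
  dir = (cos 210°, sin 210°) = (-0.8660, -0.5000); from cell (1,2)
  next x-line at t=0.3695, next y-line at t=1.3800; Δt_x=1.1547, Δt_y=2.0000
    x: enter (0,2) at t=0.3695 ← occupied
  → r_2 = 0.3695
beam 3: φ=90°, α=300°
  dir = (cos 300°, sin 300°) = (0.5000, -0.8660); from cell (1,2)
  next x-line at t=1.3600, next y-line at t=0.7967; Δt_x=2.0000, Δt_y=1.1547
    y: enter (1,1) at t=0.7967
    x: enter (2,1) at t=1.3600
    y: enter (2,0) at t=1.9514 ← occupied
  → r_3 = 1.9514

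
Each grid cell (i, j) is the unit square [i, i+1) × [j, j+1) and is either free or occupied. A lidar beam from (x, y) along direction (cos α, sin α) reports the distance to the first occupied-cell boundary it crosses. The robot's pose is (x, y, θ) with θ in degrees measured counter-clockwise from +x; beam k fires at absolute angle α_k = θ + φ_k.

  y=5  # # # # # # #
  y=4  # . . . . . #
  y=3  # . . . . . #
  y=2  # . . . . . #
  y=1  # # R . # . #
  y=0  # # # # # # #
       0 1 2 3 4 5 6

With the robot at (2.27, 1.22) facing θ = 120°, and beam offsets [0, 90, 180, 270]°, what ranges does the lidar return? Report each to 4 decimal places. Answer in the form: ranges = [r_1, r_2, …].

beam 1: φ=0°, α=120°
  cosα=-0.5000 sinα=0.8660 | (2,1) | tMaxX 0.5400 tMaxY 0.9007 | tΔX 2.0000 tΔY 1.1547
    t=0.5400 [x] (1,1) — stop
  → r_1 = 0.5400
beam 2: φ=90°, α=210°
  cosα=-0.8660 sinα=-0.5000 | (2,1) | tMaxX 0.3118 tMaxY 0.4400 | tΔX 1.1547 tΔY 2.0000
    t=0.3118 [x] (1,1) — stop
  → r_2 = 0.3118
beam 3: φ=180°, α=300°
  cosα=0.5000 sinα=-0.8660 | (2,1) | tMaxX 1.4600 tMaxY 0.2540 | tΔX 2.0000 tΔY 1.1547
    t=0.2540 [y] (2,0) — stop
  → r_3 = 0.2540
beam 4: φ=270°, α=30°
  cosα=0.8660 sinα=0.5000 | (2,1) | tMaxX 0.8429 tMaxY 1.5600 | tΔX 1.1547 tΔY 2.0000
    t=0.8429 [x] (3,1)
    t=1.5600 [y] (3,2)
    t=1.9976 [x] (4,2)
    t=3.1523 [x] (5,2)
    t=3.5600 [y] (5,3)
    t=4.3070 [x] (6,3) — stop
  → r_4 = 4.3070

ranges = [0.5400, 0.3118, 0.2540, 4.3070]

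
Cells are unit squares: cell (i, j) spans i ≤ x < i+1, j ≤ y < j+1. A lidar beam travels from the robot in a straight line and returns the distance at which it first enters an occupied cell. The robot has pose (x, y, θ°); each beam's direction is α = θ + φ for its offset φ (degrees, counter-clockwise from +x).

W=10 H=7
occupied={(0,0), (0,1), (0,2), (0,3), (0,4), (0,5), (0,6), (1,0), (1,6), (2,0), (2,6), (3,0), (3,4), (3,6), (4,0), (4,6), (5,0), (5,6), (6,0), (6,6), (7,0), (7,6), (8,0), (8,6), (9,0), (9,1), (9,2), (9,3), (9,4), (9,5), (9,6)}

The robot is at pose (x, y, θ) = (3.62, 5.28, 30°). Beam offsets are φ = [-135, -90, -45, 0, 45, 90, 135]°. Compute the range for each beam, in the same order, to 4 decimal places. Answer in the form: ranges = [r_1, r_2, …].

beam 1: φ=-135°, α=255°
  cosα=-0.2588 sinα=-0.9659 | (3,5) | tMaxX 2.3955 tMaxY 0.2899 | tΔX 3.8637 tΔY 1.0353
    t=0.2899 [y] (3,4) — stop
  → r_1 = 0.2899
beam 2: φ=-90°, α=300°
  cosα=0.5000 sinα=-0.8660 | (3,5) | tMaxX 0.7600 tMaxY 0.3233 | tΔX 2.0000 tΔY 1.1547
    t=0.3233 [y] (3,4) — stop
  → r_2 = 0.3233
beam 3: φ=-45°, α=345°
  cosα=0.9659 sinα=-0.2588 | (3,5) | tMaxX 0.3934 tMaxY 1.0818 | tΔX 1.0353 tΔY 3.8637
    t=0.3934 [x] (4,5)
    t=1.0818 [y] (4,4)
    t=1.4287 [x] (5,4)
    t=2.4640 [x] (6,4)
    t=3.4992 [x] (7,4)
    t=4.5345 [x] (8,4)
    t=4.9455 [y] (8,3)
    t=5.5698 [x] (9,3) — stop
  → r_3 = 5.5698
beam 4: φ=0°, α=30°
  cosα=0.8660 sinα=0.5000 | (3,5) | tMaxX 0.4388 tMaxY 1.4400 | tΔX 1.1547 tΔY 2.0000
    t=0.4388 [x] (4,5)
    t=1.4400 [y] (4,6) — stop
  → r_4 = 1.4400
beam 5: φ=45°, α=75°
  cosα=0.2588 sinα=0.9659 | (3,5) | tMaxX 1.4682 tMaxY 0.7454 | tΔX 3.8637 tΔY 1.0353
    t=0.7454 [y] (3,6) — stop
  → r_5 = 0.7454
beam 6: φ=90°, α=120°
  cosα=-0.5000 sinα=0.8660 | (3,5) | tMaxX 1.2400 tMaxY 0.8314 | tΔX 2.0000 tΔY 1.1547
    t=0.8314 [y] (3,6) — stop
  → r_6 = 0.8314
beam 7: φ=135°, α=165°
  cosα=-0.9659 sinα=0.2588 | (3,5) | tMaxX 0.6419 tMaxY 2.7819 | tΔX 1.0353 tΔY 3.8637
    t=0.6419 [x] (2,5)
    t=1.6771 [x] (1,5)
    t=2.7124 [x] (0,5) — stop
  → r_7 = 2.7124

ranges = [0.2899, 0.3233, 5.5698, 1.4400, 0.7454, 0.8314, 2.7124]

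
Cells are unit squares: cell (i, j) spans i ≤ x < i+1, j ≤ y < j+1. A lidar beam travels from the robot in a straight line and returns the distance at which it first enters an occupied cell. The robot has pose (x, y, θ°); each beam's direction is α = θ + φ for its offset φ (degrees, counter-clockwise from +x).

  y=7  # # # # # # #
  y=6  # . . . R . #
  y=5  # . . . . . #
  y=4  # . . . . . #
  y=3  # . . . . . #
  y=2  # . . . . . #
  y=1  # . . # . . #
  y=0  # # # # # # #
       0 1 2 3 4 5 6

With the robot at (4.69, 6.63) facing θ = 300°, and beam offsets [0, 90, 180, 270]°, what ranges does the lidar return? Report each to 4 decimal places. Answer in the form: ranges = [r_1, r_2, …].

ranges = [2.6200, 0.7400, 0.4272, 4.2608]

beam 1: φ=0°, α=300°
  dir = (cos 300°, sin 300°) = (0.5000, -0.8660); from cell (4,6)
  next x-line at t=0.6200, next y-line at t=0.7275; Δt_x=2.0000, Δt_y=1.1547
    x: enter (5,6) at t=0.6200
    y: enter (5,5) at t=0.7275
    y: enter (5,4) at t=1.8822
    x: enter (6,4) at t=2.6200 ← occupied
  → r_1 = 2.6200
beam 2: φ=90°, α=30°
  dir = (cos 30°, sin 30°) = (0.8660, 0.5000); from cell (4,6)
  next x-line at t=0.3580, next y-line at t=0.7400; Δt_x=1.1547, Δt_y=2.0000
    x: enter (5,6) at t=0.3580
    y: enter (5,7) at t=0.7400 ← occupied
  → r_2 = 0.7400
beam 3: φ=180°, α=120°
  dir = (cos 120°, sin 120°) = (-0.5000, 0.8660); from cell (4,6)
  next x-line at t=1.3800, next y-line at t=0.4272; Δt_x=2.0000, Δt_y=1.1547
    y: enter (4,7) at t=0.4272 ← occupied
  → r_3 = 0.4272
beam 4: φ=270°, α=210°
  dir = (cos 210°, sin 210°) = (-0.8660, -0.5000); from cell (4,6)
  next x-line at t=0.7967, next y-line at t=1.2600; Δt_x=1.1547, Δt_y=2.0000
    x: enter (3,6) at t=0.7967
    y: enter (3,5) at t=1.2600
    x: enter (2,5) at t=1.9514
    x: enter (1,5) at t=3.1061
    y: enter (1,4) at t=3.2600
    x: enter (0,4) at t=4.2608 ← occupied
  → r_4 = 4.2608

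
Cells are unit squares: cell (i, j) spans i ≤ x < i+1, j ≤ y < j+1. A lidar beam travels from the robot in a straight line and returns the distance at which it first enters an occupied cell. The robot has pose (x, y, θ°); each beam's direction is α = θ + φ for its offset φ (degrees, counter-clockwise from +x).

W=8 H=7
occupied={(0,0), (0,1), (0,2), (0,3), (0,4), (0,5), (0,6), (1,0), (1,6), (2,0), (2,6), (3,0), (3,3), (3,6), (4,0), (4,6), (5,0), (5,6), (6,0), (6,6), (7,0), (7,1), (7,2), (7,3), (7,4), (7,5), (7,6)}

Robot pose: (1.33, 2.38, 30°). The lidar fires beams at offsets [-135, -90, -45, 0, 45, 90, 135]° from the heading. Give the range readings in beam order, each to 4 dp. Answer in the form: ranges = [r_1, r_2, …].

beam 1: φ=-135°, α=255°
  direction (-0.2588, -0.9659); cell (1,2); t to first gridline: x 1.2750, y 0.3934 (then +3.8637 / +1.0353)
    (1,1) via y @ 0.3934
    (0,1) via x @ 1.2750  # hit
  → r_1 = 1.2750
beam 2: φ=-90°, α=300°
  direction (0.5000, -0.8660); cell (1,2); t to first gridline: x 1.3400, y 0.4388 (then +2.0000 / +1.1547)
    (1,1) via y @ 0.4388
    (2,1) via x @ 1.3400
    (2,0) via y @ 1.5935  # hit
  → r_2 = 1.5935
beam 3: φ=-45°, α=345°
  direction (0.9659, -0.2588); cell (1,2); t to first gridline: x 0.6936, y 1.4682 (then +1.0353 / +3.8637)
    (2,2) via x @ 0.6936
    (2,1) via y @ 1.4682
    (3,1) via x @ 1.7289
    (4,1) via x @ 2.7642
    (5,1) via x @ 3.7995
    (6,1) via x @ 4.8347
    (6,0) via y @ 5.3319  # hit
  → r_3 = 5.3319
beam 4: φ=0°, α=30°
  direction (0.8660, 0.5000); cell (1,2); t to first gridline: x 0.7736, y 1.2400 (then +1.1547 / +2.0000)
    (2,2) via x @ 0.7736
    (2,3) via y @ 1.2400
    (3,3) via x @ 1.9283  # hit
  → r_4 = 1.9283
beam 5: φ=45°, α=75°
  direction (0.2588, 0.9659); cell (1,2); t to first gridline: x 2.5887, y 0.6419 (then +3.8637 / +1.0353)
    (1,3) via y @ 0.6419
    (1,4) via y @ 1.6771
    (2,4) via x @ 2.5887
    (2,5) via y @ 2.7124
    (2,6) via y @ 3.7477  # hit
  → r_5 = 3.7477
beam 6: φ=90°, α=120°
  direction (-0.5000, 0.8660); cell (1,2); t to first gridline: x 0.6600, y 0.7159 (then +2.0000 / +1.1547)
    (0,2) via x @ 0.6600  # hit
  → r_6 = 0.6600
beam 7: φ=135°, α=165°
  direction (-0.9659, 0.2588); cell (1,2); t to first gridline: x 0.3416, y 2.3955 (then +1.0353 / +3.8637)
    (0,2) via x @ 0.3416  # hit
  → r_7 = 0.3416

ranges = [1.2750, 1.5935, 5.3319, 1.9283, 3.7477, 0.6600, 0.3416]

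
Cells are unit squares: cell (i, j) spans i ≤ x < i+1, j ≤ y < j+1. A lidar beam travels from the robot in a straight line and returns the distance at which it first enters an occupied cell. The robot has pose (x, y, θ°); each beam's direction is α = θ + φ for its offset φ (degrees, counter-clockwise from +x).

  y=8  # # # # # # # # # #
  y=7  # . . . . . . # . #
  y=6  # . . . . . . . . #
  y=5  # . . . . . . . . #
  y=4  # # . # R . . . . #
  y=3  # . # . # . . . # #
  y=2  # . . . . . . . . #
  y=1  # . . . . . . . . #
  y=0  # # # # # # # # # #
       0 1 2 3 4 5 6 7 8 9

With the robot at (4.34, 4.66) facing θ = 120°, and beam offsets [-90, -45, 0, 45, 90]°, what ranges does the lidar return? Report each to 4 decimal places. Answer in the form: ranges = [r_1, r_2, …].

beam 1: φ=-90°, α=30°
  direction (0.8660, 0.5000); cell (4,4); t to first gridline: x 0.7621, y 0.6800 (then +1.1547 / +2.0000)
    (4,5) via y @ 0.6800
    (5,5) via x @ 0.7621
    (6,5) via x @ 1.9168
    (6,6) via y @ 2.6800
    (7,6) via x @ 3.0715
    (8,6) via x @ 4.2262
    (8,7) via y @ 4.6800
    (9,7) via x @ 5.3809  # hit
  → r_1 = 5.3809
beam 2: φ=-45°, α=75°
  direction (0.2588, 0.9659); cell (4,4); t to first gridline: x 2.5500, y 0.3520 (then +3.8637 / +1.0353)
    (4,5) via y @ 0.3520
    (4,6) via y @ 1.3873
    (4,7) via y @ 2.4225
    (5,7) via x @ 2.5500
    (5,8) via y @ 3.4578  # hit
  → r_2 = 3.4578
beam 3: φ=0°, α=120°
  direction (-0.5000, 0.8660); cell (4,4); t to first gridline: x 0.6800, y 0.3926 (then +2.0000 / +1.1547)
    (4,5) via y @ 0.3926
    (3,5) via x @ 0.6800
    (3,6) via y @ 1.5473
    (2,6) via x @ 2.6800
    (2,7) via y @ 2.7020
    (2,8) via y @ 3.8567  # hit
  → r_3 = 3.8567
beam 4: φ=45°, α=165°
  direction (-0.9659, 0.2588); cell (4,4); t to first gridline: x 0.3520, y 1.3137 (then +1.0353 / +3.8637)
    (3,4) via x @ 0.3520  # hit
  → r_4 = 0.3520
beam 5: φ=90°, α=210°
  direction (-0.8660, -0.5000); cell (4,4); t to first gridline: x 0.3926, y 1.3200 (then +1.1547 / +2.0000)
    (3,4) via x @ 0.3926  # hit
  → r_5 = 0.3926

ranges = [5.3809, 3.4578, 3.8567, 0.3520, 0.3926]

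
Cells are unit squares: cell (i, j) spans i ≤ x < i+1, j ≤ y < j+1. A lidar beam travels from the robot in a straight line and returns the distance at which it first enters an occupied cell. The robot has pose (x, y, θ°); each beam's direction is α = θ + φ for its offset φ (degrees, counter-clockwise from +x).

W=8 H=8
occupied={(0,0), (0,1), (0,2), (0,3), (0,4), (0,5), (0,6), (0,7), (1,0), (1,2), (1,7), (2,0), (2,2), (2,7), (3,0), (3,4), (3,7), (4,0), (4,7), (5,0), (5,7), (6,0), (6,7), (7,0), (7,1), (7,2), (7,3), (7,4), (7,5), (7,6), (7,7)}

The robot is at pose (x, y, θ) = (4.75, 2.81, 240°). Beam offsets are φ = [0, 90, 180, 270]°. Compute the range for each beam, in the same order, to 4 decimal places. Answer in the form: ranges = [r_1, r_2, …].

ranges = [2.0900, 2.5981, 4.5000, 4.3301]

beam 1: φ=0°, α=240°
  cosα=-0.5000 sinα=-0.8660 | (4,2) | tMaxX 1.5000 tMaxY 0.9353 | tΔX 2.0000 tΔY 1.1547
    t=0.9353 [y] (4,1)
    t=1.5000 [x] (3,1)
    t=2.0900 [y] (3,0) — stop
  → r_1 = 2.0900
beam 2: φ=90°, α=330°
  cosα=0.8660 sinα=-0.5000 | (4,2) | tMaxX 0.2887 tMaxY 1.6200 | tΔX 1.1547 tΔY 2.0000
    t=0.2887 [x] (5,2)
    t=1.4434 [x] (6,2)
    t=1.6200 [y] (6,1)
    t=2.5981 [x] (7,1) — stop
  → r_2 = 2.5981
beam 3: φ=180°, α=60°
  cosα=0.5000 sinα=0.8660 | (4,2) | tMaxX 0.5000 tMaxY 0.2194 | tΔX 2.0000 tΔY 1.1547
    t=0.2194 [y] (4,3)
    t=0.5000 [x] (5,3)
    t=1.3741 [y] (5,4)
    t=2.5000 [x] (6,4)
    t=2.5288 [y] (6,5)
    t=3.6835 [y] (6,6)
    t=4.5000 [x] (7,6) — stop
  → r_3 = 4.5000
beam 4: φ=270°, α=150°
  cosα=-0.8660 sinα=0.5000 | (4,2) | tMaxX 0.8660 tMaxY 0.3800 | tΔX 1.1547 tΔY 2.0000
    t=0.3800 [y] (4,3)
    t=0.8660 [x] (3,3)
    t=2.0207 [x] (2,3)
    t=2.3800 [y] (2,4)
    t=3.1754 [x] (1,4)
    t=4.3301 [x] (0,4) — stop
  → r_4 = 4.3301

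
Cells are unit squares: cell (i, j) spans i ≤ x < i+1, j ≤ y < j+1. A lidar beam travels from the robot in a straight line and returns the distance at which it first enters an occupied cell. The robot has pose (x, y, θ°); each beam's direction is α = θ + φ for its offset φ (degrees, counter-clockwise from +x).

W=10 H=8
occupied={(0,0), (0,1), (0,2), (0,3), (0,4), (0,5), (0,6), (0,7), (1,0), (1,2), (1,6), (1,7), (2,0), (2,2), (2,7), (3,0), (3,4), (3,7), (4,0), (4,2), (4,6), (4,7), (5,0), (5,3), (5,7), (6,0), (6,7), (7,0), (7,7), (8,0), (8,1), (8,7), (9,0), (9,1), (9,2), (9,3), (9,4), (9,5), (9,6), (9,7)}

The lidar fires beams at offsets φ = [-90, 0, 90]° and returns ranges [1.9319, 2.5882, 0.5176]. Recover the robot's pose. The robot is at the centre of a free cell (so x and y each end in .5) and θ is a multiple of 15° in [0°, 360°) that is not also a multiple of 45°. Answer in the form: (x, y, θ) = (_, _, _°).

Candidates: 40 free-cell centres × 16 headings = 640 poses. Raycast each; keep the one whose scan matches to 4 dp.
  (8.5, 3.5, 30°): beam 1 = 1.0000 ≠ 1.9319 ✗
  (3.5, 3.5, 60°): beam 1 = 1.0000 ≠ 1.9319 ✗
  (3.5, 5.5, 195°): beam 1 = 1.5529 ≠ 1.9319 ✗
  (3.5, 5.5, 60°): beam 1 = 6.3509 ≠ 1.9319 ✗
  …
  (8.5, 2.5, 165°): r_1=1.9319, r_2=2.5882, r_3=0.5176 — all match ✓
Only this pose fits every beam.

(x, y, θ) = (8.5, 2.5, 165°)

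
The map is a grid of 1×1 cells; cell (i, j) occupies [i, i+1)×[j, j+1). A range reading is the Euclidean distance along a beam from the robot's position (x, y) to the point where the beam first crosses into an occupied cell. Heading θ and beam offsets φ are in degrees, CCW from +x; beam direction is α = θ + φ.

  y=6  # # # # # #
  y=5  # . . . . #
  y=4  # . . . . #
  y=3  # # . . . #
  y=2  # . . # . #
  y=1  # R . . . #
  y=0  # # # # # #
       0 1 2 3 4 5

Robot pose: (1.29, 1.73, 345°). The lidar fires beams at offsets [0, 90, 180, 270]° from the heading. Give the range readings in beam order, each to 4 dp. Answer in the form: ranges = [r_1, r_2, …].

ranges = [2.8205, 1.3148, 0.3002, 0.7558]

beam 1: φ=0°, α=345°
  d=(0.9659,-0.2588)  start (1,1)  tX=0.7350 tY=2.8205  stride 1/|dx|=1.0353 1/|dy|=3.8637
    cross x-line → (2,1), t=0.7350
    cross x-line → (3,1), t=1.7703
    cross x-line → (4,1), t=2.8056
    cross y-line → (4,0), t=2.8205 (wall)
  → r_1 = 2.8205
beam 2: φ=90°, α=75°
  d=(0.2588,0.9659)  start (1,1)  tX=2.7432 tY=0.2795  stride 1/|dx|=3.8637 1/|dy|=1.0353
    cross y-line → (1,2), t=0.2795
    cross y-line → (1,3), t=1.3148 (wall)
  → r_2 = 1.3148
beam 3: φ=180°, α=165°
  d=(-0.9659,0.2588)  start (1,1)  tX=0.3002 tY=1.0432  stride 1/|dx|=1.0353 1/|dy|=3.8637
    cross x-line → (0,1), t=0.3002 (wall)
  → r_3 = 0.3002
beam 4: φ=270°, α=255°
  d=(-0.2588,-0.9659)  start (1,1)  tX=1.1205 tY=0.7558  stride 1/|dx|=3.8637 1/|dy|=1.0353
    cross y-line → (1,0), t=0.7558 (wall)
  → r_4 = 0.7558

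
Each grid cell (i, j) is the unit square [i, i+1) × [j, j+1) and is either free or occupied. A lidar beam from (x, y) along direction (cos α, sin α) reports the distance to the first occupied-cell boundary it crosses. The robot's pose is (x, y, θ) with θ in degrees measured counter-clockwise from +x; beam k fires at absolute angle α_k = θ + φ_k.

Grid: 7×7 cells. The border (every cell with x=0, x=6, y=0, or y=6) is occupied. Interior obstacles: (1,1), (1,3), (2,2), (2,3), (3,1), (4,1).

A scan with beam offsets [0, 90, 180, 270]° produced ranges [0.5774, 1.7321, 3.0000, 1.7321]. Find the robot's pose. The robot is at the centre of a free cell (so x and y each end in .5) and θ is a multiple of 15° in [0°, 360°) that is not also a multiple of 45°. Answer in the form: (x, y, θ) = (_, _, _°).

(x, y, θ) = (4.5, 2.5, 240°)

Candidates: 19 free-cell centres × 16 headings = 304 poses. Raycast each; keep the one whose scan matches to 4 dp.
  (2.5, 5.5, 30°): beam 1 = 1.0000 ≠ 0.5774 ✗
  (5.5, 1.5, 285°): beam 1 = 0.5176 ≠ 0.5774 ✗
  (4.5, 3.5, 330°): beam 1 = 1.7321 ≠ 0.5774 ✗
  …
  (4.5, 2.5, 240°): r_1=0.5774, r_2=1.7321, r_3=3.0000, r_4=1.7321 — all match ✓
Unique over the lattice → pose = (4.5, 2.5, 240°).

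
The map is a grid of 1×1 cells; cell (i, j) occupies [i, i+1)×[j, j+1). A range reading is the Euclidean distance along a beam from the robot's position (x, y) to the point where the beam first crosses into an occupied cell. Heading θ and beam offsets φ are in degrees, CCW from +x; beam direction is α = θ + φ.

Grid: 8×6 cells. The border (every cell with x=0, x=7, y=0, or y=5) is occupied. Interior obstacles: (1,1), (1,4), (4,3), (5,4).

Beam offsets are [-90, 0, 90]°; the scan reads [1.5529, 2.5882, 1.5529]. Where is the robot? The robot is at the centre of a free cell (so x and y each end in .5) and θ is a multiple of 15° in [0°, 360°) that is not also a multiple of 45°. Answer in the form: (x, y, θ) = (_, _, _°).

The pose lattice has 20·16 = 320 candidates. Test each by forward raycasting.
  (2.5, 4.5, 60°): beam 1 = 1.7321 ≠ 1.5529 ✗
  (5.5, 3.5, 60°): beam 1 = 1.7321 ≠ 1.5529 ✗
  (2.5, 4.5, 240°): beam 1 = 0.5774 ≠ 1.5529 ✗
  (6.5, 2.5, 120°): beam 1 = 0.5774 ≠ 1.5529 ✗
  …
  (2.5, 3.5, 285°): r_1=1.5529, r_2=2.5882, r_3=1.5529 — all match ✓
Only this pose fits every beam.

(x, y, θ) = (2.5, 3.5, 285°)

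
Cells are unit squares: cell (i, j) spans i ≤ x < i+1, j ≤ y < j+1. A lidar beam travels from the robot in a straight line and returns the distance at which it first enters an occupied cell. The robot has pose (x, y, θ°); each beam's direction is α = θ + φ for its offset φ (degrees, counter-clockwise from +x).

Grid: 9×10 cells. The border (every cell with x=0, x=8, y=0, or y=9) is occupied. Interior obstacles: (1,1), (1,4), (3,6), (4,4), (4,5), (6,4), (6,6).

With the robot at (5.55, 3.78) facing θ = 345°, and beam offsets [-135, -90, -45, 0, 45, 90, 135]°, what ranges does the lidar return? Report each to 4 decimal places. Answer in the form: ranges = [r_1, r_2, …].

beam 1: φ=-135°, α=210°
  dir = (cos 210°, sin 210°) = (-0.8660, -0.5000); from cell (5,3)
  next x-line at t=0.6351, next y-line at t=1.5600; Δt_x=1.1547, Δt_y=2.0000
    x: enter (4,3) at t=0.6351
    y: enter (4,2) at t=1.5600
    x: enter (3,2) at t=1.7898
    x: enter (2,2) at t=2.9445
    y: enter (2,1) at t=3.5600
    x: enter (1,1) at t=4.0992 ← occupied
  → r_1 = 4.0992
beam 2: φ=-90°, α=255°
  dir = (cos 255°, sin 255°) = (-0.2588, -0.9659); from cell (5,3)
  next x-line at t=2.1250, next y-line at t=0.8075; Δt_x=3.8637, Δt_y=1.0353
    y: enter (5,2) at t=0.8075
    y: enter (5,1) at t=1.8428
    x: enter (4,1) at t=2.1250
    y: enter (4,0) at t=2.8781 ← occupied
  → r_2 = 2.8781
beam 3: φ=-45°, α=300°
  dir = (cos 300°, sin 300°) = (0.5000, -0.8660); from cell (5,3)
  next x-line at t=0.9000, next y-line at t=0.9007; Δt_x=2.0000, Δt_y=1.1547
    x: enter (6,3) at t=0.9000
    y: enter (6,2) at t=0.9007
    y: enter (6,1) at t=2.0554
    x: enter (7,1) at t=2.9000
    y: enter (7,0) at t=3.2101 ← occupied
  → r_3 = 3.2101
beam 4: φ=0°, α=345°
  dir = (cos 345°, sin 345°) = (0.9659, -0.2588); from cell (5,3)
  next x-line at t=0.4659, next y-line at t=3.0137; Δt_x=1.0353, Δt_y=3.8637
    x: enter (6,3) at t=0.4659
    x: enter (7,3) at t=1.5012
    x: enter (8,3) at t=2.5364 ← occupied
  → r_4 = 2.5364
beam 5: φ=45°, α=30°
  dir = (cos 30°, sin 30°) = (0.8660, 0.5000); from cell (5,3)
  next x-line at t=0.5196, next y-line at t=0.4400; Δt_x=1.1547, Δt_y=2.0000
    y: enter (5,4) at t=0.4400
    x: enter (6,4) at t=0.5196 ← occupied
  → r_5 = 0.5196
beam 6: φ=90°, α=75°
  dir = (cos 75°, sin 75°) = (0.2588, 0.9659); from cell (5,3)
  next x-line at t=1.7387, next y-line at t=0.2278; Δt_x=3.8637, Δt_y=1.0353
    y: enter (5,4) at t=0.2278
    y: enter (5,5) at t=1.2630
    x: enter (6,5) at t=1.7387
    y: enter (6,6) at t=2.2983 ← occupied
  → r_6 = 2.2983
beam 7: φ=135°, α=120°
  dir = (cos 120°, sin 120°) = (-0.5000, 0.8660); from cell (5,3)
  next x-line at t=1.1000, next y-line at t=0.2540; Δt_x=2.0000, Δt_y=1.1547
    y: enter (5,4) at t=0.2540
    x: enter (4,4) at t=1.1000 ← occupied
  → r_7 = 1.1000

ranges = [4.0992, 2.8781, 3.2101, 2.5364, 0.5196, 2.2983, 1.1000]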